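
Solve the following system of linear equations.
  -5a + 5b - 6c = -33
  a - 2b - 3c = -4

infinitely many solutions

Row-reduce:
R1 ← R1 / (-5).
R2 ← R2 − 1·R1.
R2 ← R2 / (-1).
R1 ← R1 + 1·R2.
Rank is 2 with 3 unknowns, leaving c free.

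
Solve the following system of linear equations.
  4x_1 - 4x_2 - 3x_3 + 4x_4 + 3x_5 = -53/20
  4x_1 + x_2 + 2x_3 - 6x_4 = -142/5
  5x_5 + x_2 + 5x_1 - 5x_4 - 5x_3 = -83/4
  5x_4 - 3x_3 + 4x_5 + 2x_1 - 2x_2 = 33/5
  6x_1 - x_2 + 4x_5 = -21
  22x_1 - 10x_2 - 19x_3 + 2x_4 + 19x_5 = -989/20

Row-reduce the augmented matrix:
R1 ← R1 / (4).
R2 ← R2 − 4·R1.
R3 ← R3 − 5·R1.
R4 ← R4 − 2·R1.
R5 ← R5 − 6·R1.
R6 ← R6 − 22·R1.
R2 ← R2 / (5).
R1 ← R1 + 1·R2.
R3 ← R3 − 6·R2.
R5 ← R5 − 5·R2.
R6 ← R6 − 12·R2.
R3 ← R3 / (-29/4).
R1 ← R1 − 1/4·R3.
R2 ← R2 − 1·R3.
R4 ← R4 + 3/2·R3.
R5 ← R5 + 1/2·R3.
R6 ← R6 + 29/2·R3.
R4 ← R4 / (75/29).
R1 ← R1 + 27/29·R4.
R2 ← R2 + 50/29·R4.
R3 ← R3 + 8/29·R4.
R5 ← R5 − 112/29·R4.
R5 ← R5 / (-26/375).
R1 ← R1 − 107/125·R5.
R2 ← R2 − 16/15·R5.
R3 ← R3 + 191/375·R5.
R4 ← R4 − 217/375·R5.
R6 reduces to 0 = 0, so the extra equation is consistent.
Reading off the reduced rows gives x_1 = -2, x_2 = 2, x_3 = -11/5, x_4 = 3, x_5 = -7/4.

x_1 = -2, x_2 = 2, x_3 = -11/5, x_4 = 3, x_5 = -7/4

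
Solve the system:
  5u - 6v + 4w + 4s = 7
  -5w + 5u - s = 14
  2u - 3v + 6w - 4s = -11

infinitely many solutions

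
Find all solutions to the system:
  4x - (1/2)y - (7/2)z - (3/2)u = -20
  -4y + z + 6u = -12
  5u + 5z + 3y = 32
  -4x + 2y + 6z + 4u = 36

Row-reduce:
R1 ← R1 / (4).
R4 ← R4 + 4·R1.
R2 ← R2 / (-4).
R1 ← R1 + 1/8·R2.
R3 ← R3 − 3·R2.
R4 ← R4 − 3/2·R2.
R3 ← R3 / (23/4).
R1 ← R1 + 29/32·R3.
R2 ← R2 + 1/4·R3.
R4 ← R4 − 23/8·R3.
Rank is 3 with 4 unknowns, leaving u free.

infinitely many solutions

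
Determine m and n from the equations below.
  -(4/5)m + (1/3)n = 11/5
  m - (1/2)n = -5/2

m = -4, n = -3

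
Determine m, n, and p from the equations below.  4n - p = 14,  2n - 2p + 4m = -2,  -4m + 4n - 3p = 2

Row-reduce the augmented matrix:
Swap R1 and R2.
R1 ← R1 / (4).
R3 ← R3 + 4·R1.
R2 ← R2 / (4).
R1 ← R1 − 1/2·R2.
R3 ← R3 − 6·R2.
R3 ← R3 / (-7/2).
R1 ← R1 + 3/8·R3.
R2 ← R2 + 1/4·R3.
Reading off the reduced rows gives m = 0, n = 5, p = 6.

m = 0, n = 5, p = 6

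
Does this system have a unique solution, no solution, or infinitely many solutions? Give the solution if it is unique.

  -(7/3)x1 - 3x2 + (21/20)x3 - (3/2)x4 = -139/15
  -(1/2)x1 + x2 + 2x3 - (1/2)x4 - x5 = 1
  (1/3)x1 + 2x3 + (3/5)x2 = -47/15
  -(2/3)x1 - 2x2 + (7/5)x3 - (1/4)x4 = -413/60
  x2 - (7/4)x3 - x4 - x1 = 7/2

Row-reduce:
R1 ← R1 / (-7/3).
R2 ← R2 + 1/2·R1.
R3 ← R3 − 1/3·R1.
R4 ← R4 + 2/3·R1.
R5 ← R5 + 1·R1.
R2 ← R2 / (23/14).
R1 ← R1 − 9/7·R2.
R3 ← R3 − 6/35·R2.
R4 ← R4 + 8/7·R2.
R5 ← R5 − 16/7·R2.
R3 ← R3 / (4519/2300).
R1 ← R1 + 423/230·R3.
R2 ← R2 − 497/460·R3.
R4 ← R4 − 537/230·R3.
R5 ← R5 + 537/115·R3.
R4 ← R4 / (5185/18076).
R1 ← R1 − 2709/4519·R4.
R2 ← R2 + 5/4519·R4.
R3 ← R3 + 450/4519·R4.
R5 ← R5 + 5185/9038·R4.
Row 5 reduces to 0 = -1, a contradiction. The system is inconsistent.

no solution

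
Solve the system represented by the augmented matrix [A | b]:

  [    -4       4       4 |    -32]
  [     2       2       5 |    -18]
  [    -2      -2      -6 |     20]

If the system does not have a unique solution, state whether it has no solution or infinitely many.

x_1 = 1, x_2 = -5, x_3 = -2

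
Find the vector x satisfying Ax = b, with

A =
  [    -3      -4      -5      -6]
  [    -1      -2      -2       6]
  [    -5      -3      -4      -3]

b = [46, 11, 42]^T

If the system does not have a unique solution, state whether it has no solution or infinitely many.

infinitely many solutions

Row-reduce:
R1 ← R1 / (-3).
R2 ← R2 + 1·R1.
R3 ← R3 + 5·R1.
R2 ← R2 / (-2/3).
R1 ← R1 − 4/3·R2.
R3 ← R3 − 11/3·R2.
R3 ← R3 / (5/2).
R1 ← R1 − 1·R3.
R2 ← R2 − 1/2·R3.
Rank is 3 with 4 unknowns, leaving x_4 free.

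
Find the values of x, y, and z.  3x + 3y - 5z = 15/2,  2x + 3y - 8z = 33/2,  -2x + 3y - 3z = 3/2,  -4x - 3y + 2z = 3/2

x = 0, y = -5/2, z = -3

Row-reduce the augmented matrix:
R1 ← R1 / (3).
R2 ← R2 − 2·R1.
R3 ← R3 + 2·R1.
R4 ← R4 + 4·R1.
R1 ← R1 − 1·R2.
R3 ← R3 − 5·R2.
R4 ← R4 − 1·R2.
R3 ← R3 / (17).
R1 ← R1 − 3·R3.
R2 ← R2 + 14/3·R3.
R4 reduces to 0 = 0, so the extra equation is consistent.
Reading off the reduced rows gives x = 0, y = -5/2, z = -3.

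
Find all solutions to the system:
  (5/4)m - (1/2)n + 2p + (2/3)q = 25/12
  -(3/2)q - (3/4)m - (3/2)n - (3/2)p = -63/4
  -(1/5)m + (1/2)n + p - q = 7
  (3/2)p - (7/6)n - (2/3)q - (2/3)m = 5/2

m = -5, n = 6, p = 5, q = 2

Row-reduce the augmented matrix:
R1 ← R1 / (5/4).
R2 ← R2 + 3/4·R1.
R3 ← R3 + 1/5·R1.
R4 ← R4 + 2/3·R1.
R2 ← R2 / (-9/5).
R1 ← R1 + 2/5·R2.
R3 ← R3 − 21/50·R2.
R4 ← R4 + 43/30·R2.
R3 ← R3 / (5/4).
R1 ← R1 − 5/3·R3.
R2 ← R2 − 1/6·R3.
R4 ← R4 − 101/36·R3.
R4 ← R4 / (4247/1350).
R1 ← R1 − 104/45·R4.
R2 ← R2 − 172/225·R4.
R3 ← R3 + 23/25·R4.
Reading off the reduced rows gives m = -5, n = 6, p = 5, q = 2.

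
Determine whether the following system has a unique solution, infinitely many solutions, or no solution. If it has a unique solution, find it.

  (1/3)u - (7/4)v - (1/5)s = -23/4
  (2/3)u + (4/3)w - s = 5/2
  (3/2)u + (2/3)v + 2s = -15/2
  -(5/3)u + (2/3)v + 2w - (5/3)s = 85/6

Row-reduce the augmented matrix:
R1 ← R1 / (1/3).
R2 ← R2 − 2/3·R1.
R3 ← R3 − 3/2·R1.
R4 ← R4 + 5/3·R1.
R2 ← R2 / (7/2).
R1 ← R1 + 21/4·R2.
R3 ← R3 − 205/24·R2.
R4 ← R4 + 97/12·R2.
R3 ← R3 / (-205/63).
R1 ← R1 − 2·R3.
R2 ← R2 − 8/21·R3.
R4 ← R4 − 320/63·R3.
R4 ← R4 / (679/246).
R1 ← R1 − 1212/1025·R4.
R2 ← R2 − 348/1025·R4.
R3 ← R3 + 5499/4100·R4.
Reading off the reduced rows gives u = -3, v = 3, w = 3/2, s = -5/2.

u = -3, v = 3, w = 3/2, s = -5/2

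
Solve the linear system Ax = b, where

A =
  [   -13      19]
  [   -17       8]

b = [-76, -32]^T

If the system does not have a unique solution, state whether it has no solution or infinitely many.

x_1 = 0, x_2 = -4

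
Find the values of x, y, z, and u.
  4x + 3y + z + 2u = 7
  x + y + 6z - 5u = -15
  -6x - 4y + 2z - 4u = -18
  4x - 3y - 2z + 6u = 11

Row-reduce the augmented matrix:
R1 ← R1 / (4).
R2 ← R2 − 1·R1.
R3 ← R3 + 6·R1.
R4 ← R4 − 4·R1.
R2 ← R2 / (1/4).
R1 ← R1 − 3/4·R2.
R3 ← R3 − 1/2·R2.
R4 ← R4 + 6·R2.
R3 ← R3 / (-8).
R1 ← R1 + 17·R3.
R2 ← R2 − 23·R3.
R4 ← R4 − 135·R3.
R4 ← R4 / (163/4).
R1 ← R1 + 17/4·R4.
R2 ← R2 − 27/4·R4.
R3 ← R3 + 5/4·R4.
Reading off the reduced rows gives x = 1, y = 1, z = -2, u = 1.

x = 1, y = 1, z = -2, u = 1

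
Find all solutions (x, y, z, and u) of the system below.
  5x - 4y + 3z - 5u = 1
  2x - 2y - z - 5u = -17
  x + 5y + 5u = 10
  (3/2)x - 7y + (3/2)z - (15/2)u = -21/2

Row-reduce:
R1 ← R1 / (5).
R2 ← R2 − 2·R1.
R3 ← R3 − 1·R1.
R4 ← R4 − 3/2·R1.
R2 ← R2 / (-2/5).
R1 ← R1 + 4/5·R2.
R3 ← R3 − 29/5·R2.
R4 ← R4 + 29/5·R2.
R3 ← R3 / (-65/2).
R1 ← R1 − 5·R3.
R2 ← R2 − 11/2·R3.
R4 ← R4 − 65/2·R3.
Row 4 reduces to 0 = -1, a contradiction. The system is inconsistent.

no solution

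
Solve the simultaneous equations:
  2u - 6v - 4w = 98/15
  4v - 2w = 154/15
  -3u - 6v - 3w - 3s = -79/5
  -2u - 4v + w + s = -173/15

u = 14/5, v = 7/5, w = -7/3, s = 2

Row-reduce the augmented matrix:
R1 ← R1 / (2).
R3 ← R3 + 3·R1.
R4 ← R4 + 2·R1.
R2 ← R2 / (4).
R1 ← R1 + 3·R2.
R3 ← R3 + 15·R2.
R4 ← R4 + 10·R2.
R3 ← R3 / (-33/2).
R1 ← R1 + 7/2·R3.
R2 ← R2 + 1/2·R3.
R4 ← R4 + 8·R3.
R4 ← R4 / (27/11).
R1 ← R1 − 7/11·R4.
R2 ← R2 − 1/11·R4.
R3 ← R3 − 2/11·R4.
Reading off the reduced rows gives u = 14/5, v = 7/5, w = -7/3, s = 2.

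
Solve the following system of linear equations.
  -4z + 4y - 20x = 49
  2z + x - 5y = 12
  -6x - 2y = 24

no solution

Row-reduce:
R1 ← R1 / (-20).
R2 ← R2 − 1·R1.
R3 ← R3 + 6·R1.
R2 ← R2 / (-24/5).
R1 ← R1 + 1/5·R2.
R3 ← R3 + 16/5·R2.
Row 3 reduces to 0 = -1/3, a contradiction. The system is inconsistent.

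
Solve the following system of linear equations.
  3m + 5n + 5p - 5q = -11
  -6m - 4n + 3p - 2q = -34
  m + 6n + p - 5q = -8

infinitely many solutions

Row-reduce:
R1 ← R1 / (3).
R2 ← R2 + 6·R1.
R3 ← R3 − 1·R1.
R2 ← R2 / (6).
R1 ← R1 − 5/3·R2.
R3 ← R3 − 13/3·R2.
R3 ← R3 / (-181/18).
R1 ← R1 + 35/18·R3.
R2 ← R2 − 13/6·R3.
Rank is 3 with 4 unknowns, leaving q free.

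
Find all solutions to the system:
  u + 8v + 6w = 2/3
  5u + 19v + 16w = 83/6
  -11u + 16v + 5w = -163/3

u = 8/3, v = -5/2, w = 3

Row-reduce the augmented matrix:
R2 ← R2 − 5·R1.
R3 ← R3 + 11·R1.
R2 ← R2 / (-21).
R1 ← R1 − 8·R2.
R3 ← R3 − 104·R2.
R3 ← R3 / (5/3).
R1 ← R1 − 2/3·R3.
R2 ← R2 − 2/3·R3.
Reading off the reduced rows gives u = 8/3, v = -5/2, w = 3.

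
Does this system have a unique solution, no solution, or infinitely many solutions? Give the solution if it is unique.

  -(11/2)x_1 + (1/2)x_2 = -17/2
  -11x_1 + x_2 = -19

no solution

Row-reduce:
R1 ← R1 / (-11/2).
R2 ← R2 + 11·R1.
Row 2 reduces to 0 = -2, a contradiction. The system is inconsistent.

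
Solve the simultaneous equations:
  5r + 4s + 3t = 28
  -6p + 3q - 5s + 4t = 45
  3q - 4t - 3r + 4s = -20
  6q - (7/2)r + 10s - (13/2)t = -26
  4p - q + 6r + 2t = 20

Row-reduce:
Swap R1 and R2.
R1 ← R1 / (-6).
R5 ← R5 − 4·R1.
Swap R2 and R3.
R2 ← R2 / (3).
R1 ← R1 + 1/2·R2.
R4 ← R4 − 6·R2.
R5 ← R5 − 1·R2.
R3 ← R3 / (5).
R1 ← R1 + 1/2·R3.
R2 ← R2 + 1·R3.
R4 ← R4 − 5/2·R3.
R5 ← R5 − 7·R3.
Swap R4 and R5.
R4 ← R4 / (-154/15).
R1 ← R1 − 19/10·R4.
R2 ← R2 − 32/15·R4.
R3 ← R3 − 4/5·R4.
Rank is 4 with 5 unknowns, leaving t free.

infinitely many solutions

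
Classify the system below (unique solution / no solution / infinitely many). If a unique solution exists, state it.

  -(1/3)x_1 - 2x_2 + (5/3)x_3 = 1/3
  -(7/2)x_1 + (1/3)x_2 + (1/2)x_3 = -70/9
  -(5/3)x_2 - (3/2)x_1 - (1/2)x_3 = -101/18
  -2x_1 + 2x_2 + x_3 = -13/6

Row-reduce the augmented matrix:
R1 ← R1 / (-1/3).
R2 ← R2 + 7/2·R1.
R3 ← R3 + 3/2·R1.
R4 ← R4 + 2·R1.
R2 ← R2 / (64/3).
R1 ← R1 − 6·R2.
R3 ← R3 − 22/3·R2.
R4 ← R4 − 14·R2.
R3 ← R3 / (-69/32).
R1 ← R1 + 7/32·R3.
R2 ← R2 + 51/64·R3.
R4 ← R4 − 69/32·R3.
R4 reduces to 0 = 0, so the extra equation is consistent.
Reading off the reduced rows gives x_1 = 5/2, x_2 = 2/3, x_3 = 3/2.

x_1 = 5/2, x_2 = 2/3, x_3 = 3/2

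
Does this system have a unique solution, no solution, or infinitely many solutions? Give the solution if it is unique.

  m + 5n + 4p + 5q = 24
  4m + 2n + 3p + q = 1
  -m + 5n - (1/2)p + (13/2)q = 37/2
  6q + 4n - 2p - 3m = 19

no solution

Row-reduce:
R2 ← R2 − 4·R1.
R3 ← R3 + 1·R1.
R4 ← R4 + 3·R1.
R2 ← R2 / (-18).
R1 ← R1 − 5·R2.
R3 ← R3 − 10·R2.
R4 ← R4 − 19·R2.
R3 ← R3 / (-67/18).
R1 ← R1 − 7/18·R3.
R2 ← R2 − 13/18·R3.
R4 ← R4 + 67/18·R3.
Row 4 reduces to 0 = 1, a contradiction. The system is inconsistent.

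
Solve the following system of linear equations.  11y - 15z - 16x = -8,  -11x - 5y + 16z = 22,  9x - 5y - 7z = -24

x = 0, y = 2, z = 2

Row-reduce the augmented matrix:
R1 ← R1 / (-16).
R2 ← R2 + 11·R1.
R3 ← R3 − 9·R1.
R2 ← R2 / (-201/16).
R1 ← R1 + 11/16·R2.
R3 ← R3 − 19/16·R2.
R3 ← R3 / (-2603/201).
R1 ← R1 + 101/201·R3.
R2 ← R2 + 421/201·R3.
Reading off the reduced rows gives x = 0, y = 2, z = 2.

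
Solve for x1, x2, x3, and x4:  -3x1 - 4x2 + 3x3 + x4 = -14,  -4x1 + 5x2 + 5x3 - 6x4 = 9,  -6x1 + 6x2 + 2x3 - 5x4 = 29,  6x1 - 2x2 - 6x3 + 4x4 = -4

x1 = -3, x2 = 5, x3 = -2, x4 = 3

Row-reduce the augmented matrix:
R1 ← R1 / (-3).
R2 ← R2 + 4·R1.
R3 ← R3 + 6·R1.
R4 ← R4 − 6·R1.
R2 ← R2 / (31/3).
R1 ← R1 − 4/3·R2.
R3 ← R3 − 14·R2.
R4 ← R4 + 10·R2.
R3 ← R3 / (-166/31).
R1 ← R1 + 35/31·R3.
R2 ← R2 − 3/31·R3.
R4 ← R4 − 30/31·R3.
R4 ← R4 / (-47/83).
R1 ← R1 + 1/166·R4.
R2 ← R2 + 109/166·R4.
R3 ← R3 + 91/166·R4.
Reading off the reduced rows gives x1 = -3, x2 = 5, x3 = -2, x4 = 3.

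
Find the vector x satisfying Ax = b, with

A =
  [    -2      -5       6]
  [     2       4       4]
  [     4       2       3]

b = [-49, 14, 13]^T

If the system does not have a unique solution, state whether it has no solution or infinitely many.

x_1 = 3, x_2 = 5, x_3 = -3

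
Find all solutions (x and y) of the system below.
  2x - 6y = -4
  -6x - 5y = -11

Row-reduce the augmented matrix:
R1 ← R1 / (2).
R2 ← R2 + 6·R1.
R2 ← R2 / (-23).
R1 ← R1 + 3·R2.
Reading off the reduced rows gives x = 1, y = 1.

x = 1, y = 1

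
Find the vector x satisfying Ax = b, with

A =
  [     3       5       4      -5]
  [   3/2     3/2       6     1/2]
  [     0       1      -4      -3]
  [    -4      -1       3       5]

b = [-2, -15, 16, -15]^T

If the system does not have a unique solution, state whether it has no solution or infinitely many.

no solution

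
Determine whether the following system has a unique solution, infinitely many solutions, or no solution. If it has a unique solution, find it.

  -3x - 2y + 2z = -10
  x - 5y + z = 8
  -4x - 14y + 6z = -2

Row-reduce:
R1 ← R1 / (-3).
R2 ← R2 − 1·R1.
R3 ← R3 + 4·R1.
R2 ← R2 / (-17/3).
R1 ← R1 − 2/3·R2.
R3 ← R3 + 34/3·R2.
Row 3 reduces to 0 = 2, a contradiction. The system is inconsistent.

no solution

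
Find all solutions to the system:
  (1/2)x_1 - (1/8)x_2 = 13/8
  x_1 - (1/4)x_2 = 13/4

infinitely many solutions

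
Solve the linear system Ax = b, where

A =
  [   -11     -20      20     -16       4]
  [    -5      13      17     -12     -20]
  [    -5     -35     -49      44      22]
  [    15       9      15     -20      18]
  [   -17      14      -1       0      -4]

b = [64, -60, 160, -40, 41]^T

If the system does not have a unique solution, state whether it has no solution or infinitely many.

infinitely many solutions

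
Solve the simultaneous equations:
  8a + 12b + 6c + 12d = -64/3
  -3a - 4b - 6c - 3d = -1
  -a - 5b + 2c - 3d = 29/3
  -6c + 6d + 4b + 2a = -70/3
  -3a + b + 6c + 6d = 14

a = -8/3, b = 0, c = 2, d = -1

Row-reduce the augmented matrix:
R1 ← R1 / (8).
R2 ← R2 + 3·R1.
R3 ← R3 + 1·R1.
R4 ← R4 − 2·R1.
R5 ← R5 + 3·R1.
R2 ← R2 / (1/2).
R1 ← R1 − 3/2·R2.
R3 ← R3 + 7/2·R2.
R4 ← R4 − 1·R2.
R5 ← R5 − 11/2·R2.
R3 ← R3 / (-47/2).
R1 ← R1 − 12·R3.
R2 ← R2 + 15/2·R3.
R5 ← R5 − 99/2·R3.
Swap R4 and R5.
R4 ← R4 / (609/47).
R1 ← R1 − 75/47·R4.
R2 ← R2 − 6/47·R4.
R3 ← R3 + 18/47·R4.
R5 reduces to 0 = 0, so the extra equation is consistent.
Reading off the reduced rows gives a = -8/3, b = 0, c = 2, d = -1.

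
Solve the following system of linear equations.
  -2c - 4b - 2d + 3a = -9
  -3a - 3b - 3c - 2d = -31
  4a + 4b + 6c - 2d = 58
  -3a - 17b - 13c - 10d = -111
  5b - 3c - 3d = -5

Row-reduce the augmented matrix:
R1 ← R1 / (3).
R2 ← R2 + 3·R1.
R3 ← R3 − 4·R1.
R4 ← R4 + 3·R1.
R2 ← R2 / (-7).
R1 ← R1 + 4/3·R2.
R3 ← R3 − 28/3·R2.
R4 ← R4 + 21·R2.
R5 ← R5 − 5·R2.
R3 ← R3 / (2).
R1 ← R1 − 2/7·R3.
R2 ← R2 − 5/7·R3.
R5 ← R5 + 46/7·R3.
Swap R4 and R5.
R4 ← R4 / (-445/21).
R1 ← R1 − 16/21·R4.
R2 ← R2 − 47/21·R4.
R3 ← R3 + 7/3·R4.
R5 reduces to 0 = 0, so the extra equation is consistent.
Reading off the reduced rows gives a = 3, b = 2, c = 6, d = -1.

a = 3, b = 2, c = 6, d = -1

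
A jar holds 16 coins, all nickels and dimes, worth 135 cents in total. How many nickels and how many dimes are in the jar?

nickels: 5, dimes: 11

Let n = nickels, d = dimes.
  d + n = 16
  5n + 10d = 135
Row-reduce the augmented matrix:
R2 ← R2 − 5·R1.
R2 ← R2 / (5).
R1 ← R1 − 1·R2.
Reading off the reduced rows gives n = 5, d = 11.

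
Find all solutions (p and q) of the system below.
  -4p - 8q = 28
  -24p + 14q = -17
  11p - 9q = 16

Row-reduce:
R1 ← R1 / (-4).
R2 ← R2 + 24·R1.
R3 ← R3 − 11·R1.
R2 ← R2 / (62).
R1 ← R1 − 2·R2.
R3 ← R3 + 31·R2.
Row 3 reduces to 0 = 1/2, a contradiction. The system is inconsistent.

no solution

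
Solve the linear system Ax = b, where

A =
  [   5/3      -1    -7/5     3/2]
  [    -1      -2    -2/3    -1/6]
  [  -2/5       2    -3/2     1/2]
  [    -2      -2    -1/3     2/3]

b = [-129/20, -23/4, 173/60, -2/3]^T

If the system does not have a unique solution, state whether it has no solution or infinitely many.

Row-reduce the augmented matrix:
R1 ← R1 / (5/3).
R2 ← R2 + 1·R1.
R3 ← R3 + 2/5·R1.
R4 ← R4 + 2·R1.
R2 ← R2 / (-13/5).
R1 ← R1 + 3/5·R2.
R3 ← R3 − 44/25·R2.
R4 ← R4 + 16/5·R2.
R3 ← R3 / (-5569/1950).
R1 ← R1 + 32/65·R3.
R2 ← R2 − 113/195·R3.
R4 ← R4 + 31/195·R3.
R4 ← R4 / (8290/5569).
R1 ← R1 − 5535/11138·R4.
R2 ← R2 + 38/5569·R4.
R3 ← R3 + 2645/5569·R4.
Reading off the reduced rows gives x_1 = -2, x_2 = 8/3, x_3 = 3, x_4 = 5/2.

x_1 = -2, x_2 = 8/3, x_3 = 3, x_4 = 5/2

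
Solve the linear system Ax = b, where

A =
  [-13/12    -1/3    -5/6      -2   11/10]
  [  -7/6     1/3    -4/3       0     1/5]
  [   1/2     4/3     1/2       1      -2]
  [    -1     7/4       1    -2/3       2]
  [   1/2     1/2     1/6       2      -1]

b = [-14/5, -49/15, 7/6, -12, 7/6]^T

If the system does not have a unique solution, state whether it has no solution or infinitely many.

infinitely many solutions

Row-reduce:
R1 ← R1 / (-13/12).
R2 ← R2 + 7/6·R1.
R3 ← R3 − 1/2·R1.
R4 ← R4 + 1·R1.
R5 ← R5 − 1/2·R1.
R2 ← R2 / (9/13).
R1 ← R1 − 4/13·R2.
R3 ← R3 − 46/39·R2.
R4 ← R4 − 107/52·R2.
R5 ← R5 − 9/26·R2.
R3 ← R3 / (139/162).
R1 ← R1 − 26/27·R3.
R2 ← R2 + 17/27·R3.
R4 ← R4 − 331/108·R3.
R4 ← R4 / (6347/834).
R1 ← R1 − 684/139·R4.
R2 ← R2 − 66/139·R4.
R3 ← R3 + 582/139·R4.
Rank is 4 with 5 unknowns, leaving x_5 free.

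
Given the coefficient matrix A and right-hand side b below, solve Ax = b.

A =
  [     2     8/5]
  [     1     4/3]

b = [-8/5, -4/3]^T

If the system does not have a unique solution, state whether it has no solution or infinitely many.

x_1 = 0, x_2 = -1

Row-reduce the augmented matrix:
R1 ← R1 / (2).
R2 ← R2 − 1·R1.
R2 ← R2 / (8/15).
R1 ← R1 − 4/5·R2.
Reading off the reduced rows gives x_1 = 0, x_2 = -1.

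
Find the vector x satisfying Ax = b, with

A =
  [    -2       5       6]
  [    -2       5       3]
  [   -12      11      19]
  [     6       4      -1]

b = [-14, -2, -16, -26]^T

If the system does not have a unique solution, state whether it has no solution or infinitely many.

Row-reduce the augmented matrix:
R1 ← R1 / (-2).
R2 ← R2 + 2·R1.
R3 ← R3 + 12·R1.
R4 ← R4 − 6·R1.
Swap R2 and R3.
R2 ← R2 / (-19).
R1 ← R1 + 5/2·R2.
R4 ← R4 − 19·R2.
R3 ← R3 / (-3).
R1 ← R1 + 29/38·R3.
R2 ← R2 − 17/19·R3.
R4 reduces to 0 = 0, so the extra equation is consistent.
Reading off the reduced rows gives x_1 = -5, x_2 = 0, x_3 = -4.

x_1 = -5, x_2 = 0, x_3 = -4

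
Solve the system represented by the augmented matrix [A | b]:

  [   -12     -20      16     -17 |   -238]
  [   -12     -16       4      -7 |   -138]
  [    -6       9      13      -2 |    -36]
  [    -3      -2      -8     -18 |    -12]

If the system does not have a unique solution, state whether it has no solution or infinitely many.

Row-reduce the augmented matrix:
R1 ← R1 / (-12).
R2 ← R2 + 12·R1.
R3 ← R3 + 6·R1.
R4 ← R4 + 3·R1.
R2 ← R2 / (4).
R1 ← R1 − 5/3·R2.
R3 ← R3 − 19·R2.
R4 ← R4 − 3·R2.
R3 ← R3 / (62).
R1 ← R1 − 11/3·R3.
R2 ← R2 + 3·R3.
R4 ← R4 + 3·R3.
R4 ← R4 / (-2881/124).
R1 ← R1 + 121/372·R4.
R2 ← R2 − 16/31·R4.
R3 ← R3 + 41/62·R4.
Reading off the reduced rows gives x_1 = 2, x_2 = 5, x_3 = -5, x_4 = 2.

x_1 = 2, x_2 = 5, x_3 = -5, x_4 = 2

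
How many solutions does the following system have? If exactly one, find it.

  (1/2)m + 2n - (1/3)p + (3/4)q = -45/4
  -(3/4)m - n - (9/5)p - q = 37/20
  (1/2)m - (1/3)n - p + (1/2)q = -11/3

Row-reduce:
R1 ← R1 / (1/2).
R2 ← R2 + 3/4·R1.
R3 ← R3 − 1/2·R1.
R2 ← R2 / (2).
R1 ← R1 − 4·R2.
R3 ← R3 + 7/3·R2.
R3 ← R3 / (-67/20).
R1 ← R1 − 59/15·R3.
R2 ← R2 + 23/20·R3.
Rank is 3 with 4 unknowns, leaving q free.

infinitely many solutions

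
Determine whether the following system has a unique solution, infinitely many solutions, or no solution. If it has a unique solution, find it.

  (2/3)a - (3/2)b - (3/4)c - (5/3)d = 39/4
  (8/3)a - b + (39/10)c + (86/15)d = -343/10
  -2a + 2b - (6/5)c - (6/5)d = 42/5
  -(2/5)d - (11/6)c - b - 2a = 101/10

no solution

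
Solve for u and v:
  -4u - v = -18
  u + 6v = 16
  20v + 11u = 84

u = 4, v = 2

Row-reduce the augmented matrix:
R1 ← R1 / (-4).
R2 ← R2 − 1·R1.
R3 ← R3 − 11·R1.
R2 ← R2 / (23/4).
R1 ← R1 − 1/4·R2.
R3 ← R3 − 69/4·R2.
R3 reduces to 0 = 0, so the extra equation is consistent.
Reading off the reduced rows gives u = 4, v = 2.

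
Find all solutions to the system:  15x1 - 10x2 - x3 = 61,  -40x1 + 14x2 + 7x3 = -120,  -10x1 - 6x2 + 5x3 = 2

infinitely many solutions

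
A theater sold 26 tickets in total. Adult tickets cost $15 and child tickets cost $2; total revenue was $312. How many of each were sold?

Let a = adult tickets, c = child tickets.
  a + c = 26
  15a + 2c = 312
Row-reduce the augmented matrix:
R2 ← R2 − 15·R1.
R2 ← R2 / (-13).
R1 ← R1 − 1·R2.
Reading off the reduced rows gives a = 20, c = 6.

adult tickets: 20, child tickets: 6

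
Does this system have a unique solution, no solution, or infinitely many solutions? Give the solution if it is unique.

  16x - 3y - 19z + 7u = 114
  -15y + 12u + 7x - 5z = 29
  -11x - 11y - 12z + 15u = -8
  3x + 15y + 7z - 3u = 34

Row-reduce the augmented matrix:
R1 ← R1 / (16).
R2 ← R2 − 7·R1.
R3 ← R3 + 11·R1.
R4 ← R4 − 3·R1.
R2 ← R2 / (-219/16).
R1 ← R1 + 3/16·R2.
R3 ← R3 + 209/16·R2.
R4 ← R4 − 249/16·R2.
R3 ← R3 / (-6181/219).
R1 ← R1 + 90/73·R3.
R2 ← R2 + 53/219·R3.
R4 ← R4 − 1046/73·R3.
R4 ← R4 / (10223/883).
R1 ← R1 + 157/883·R4.
R2 ← R2 + 662/883·R4.
R3 ← R3 + 353/883·R4.
Reading off the reduced rows gives x = 4, y = 3, z = -2, u = 3.

x = 4, y = 3, z = -2, u = 3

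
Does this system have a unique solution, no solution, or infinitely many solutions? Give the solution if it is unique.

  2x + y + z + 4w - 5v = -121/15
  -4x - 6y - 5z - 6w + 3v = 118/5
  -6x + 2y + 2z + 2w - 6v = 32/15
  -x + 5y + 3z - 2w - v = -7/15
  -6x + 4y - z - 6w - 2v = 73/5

Row-reduce the augmented matrix:
R1 ← R1 / (2).
R2 ← R2 + 4·R1.
R3 ← R3 + 6·R1.
R4 ← R4 + 1·R1.
R5 ← R5 + 6·R1.
R2 ← R2 / (-4).
R1 ← R1 − 1/2·R2.
R3 ← R3 − 5·R2.
R4 ← R4 − 11/2·R2.
R5 ← R5 − 7·R2.
R3 ← R3 / (5/4).
R1 ← R1 − 1/8·R3.
R2 ← R2 − 3/4·R3.
R4 ← R4 + 5/8·R3.
R5 ← R5 + 13/4·R3.
R4 ← R4 / (11).
R1 ← R1 − 3/5·R4.
R2 ← R2 + 52/5·R4.
R3 ← R3 − 66/5·R4.
R5 ← R5 − 262/5·R4.
R5 ← R5 / (1473/55).
R1 ← R1 − 62/55·R5.
R2 ← R2 + 378/55·R5.
R3 ← R3 − 49/5·R5.
R4 ← R4 + 28/11·R5.
Reading off the reduced rows gives x = -2/3, y = -5/3, z = 1/3, w = -13/5, v = -1.

x = -2/3, y = -5/3, z = 1/3, w = -13/5, v = -1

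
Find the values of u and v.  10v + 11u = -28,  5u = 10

Row-reduce the augmented matrix:
R1 ← R1 / (11).
R2 ← R2 − 5·R1.
R2 ← R2 / (-50/11).
R1 ← R1 − 10/11·R2.
Reading off the reduced rows gives u = 2, v = -5.

u = 2, v = -5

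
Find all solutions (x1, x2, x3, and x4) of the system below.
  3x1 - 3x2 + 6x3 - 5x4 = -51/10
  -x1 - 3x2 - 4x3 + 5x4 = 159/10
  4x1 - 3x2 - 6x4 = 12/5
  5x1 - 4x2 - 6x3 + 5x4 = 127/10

x1 = -3/2, x2 = -14/5, x3 = -3/2, x4 = 0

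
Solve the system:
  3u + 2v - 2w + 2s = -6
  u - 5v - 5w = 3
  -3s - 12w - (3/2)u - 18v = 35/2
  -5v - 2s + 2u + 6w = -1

Row-reduce:
R1 ← R1 / (3).
R2 ← R2 − 1·R1.
R3 ← R3 + 3/2·R1.
R4 ← R4 − 2·R1.
R2 ← R2 / (-17/3).
R1 ← R1 − 2/3·R2.
R3 ← R3 + 17·R2.
R4 ← R4 + 19/3·R2.
Swap R3 and R4.
R3 ← R3 / (207/17).
R1 ← R1 + 20/17·R3.
R2 ← R2 − 13/17·R3.
Row 4 reduces to 0 = -1/2, a contradiction. The system is inconsistent.

no solution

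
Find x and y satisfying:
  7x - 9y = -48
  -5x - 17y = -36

x = -3, y = 3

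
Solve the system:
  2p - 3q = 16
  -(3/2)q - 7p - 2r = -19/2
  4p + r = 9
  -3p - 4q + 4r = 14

Row-reduce:
R1 ← R1 / (2).
R2 ← R2 + 7·R1.
R3 ← R3 − 4·R1.
R4 ← R4 + 3·R1.
R2 ← R2 / (-12).
R1 ← R1 + 3/2·R2.
R3 ← R3 − 6·R2.
R4 ← R4 + 17/2·R2.
Swap R3 and R4.
R3 ← R3 / (65/12).
R1 ← R1 − 1/4·R3.
R2 ← R2 − 1/6·R3.
Row 4 reduces to 0 = 1/4, a contradiction. The system is inconsistent.

no solution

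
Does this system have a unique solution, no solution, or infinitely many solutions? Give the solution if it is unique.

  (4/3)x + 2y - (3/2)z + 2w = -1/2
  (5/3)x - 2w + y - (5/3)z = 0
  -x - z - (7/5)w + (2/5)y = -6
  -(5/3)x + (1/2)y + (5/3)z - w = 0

x = 3, y = 0, z = 3, w = 0

Row-reduce the augmented matrix:
R1 ← R1 / (4/3).
R2 ← R2 − 5/3·R1.
R3 ← R3 + 1·R1.
R4 ← R4 + 5/3·R1.
R2 ← R2 / (-3/2).
R1 ← R1 − 3/2·R2.
R3 ← R3 − 19/10·R2.
R4 ← R4 − 3·R2.
R3 ← R3 / (-67/36).
R1 ← R1 + 11/12·R3.
R2 ← R2 + 5/36·R3.
R4 ← R4 − 5/24·R3.
R4 ← R4 / (-1089/134).
R1 ← R1 + 81/335·R4.
R2 ← R2 − 229/67·R4.
R3 ← R3 − 1008/335·R4.
Reading off the reduced rows gives x = 3, y = 0, z = 3, w = 0.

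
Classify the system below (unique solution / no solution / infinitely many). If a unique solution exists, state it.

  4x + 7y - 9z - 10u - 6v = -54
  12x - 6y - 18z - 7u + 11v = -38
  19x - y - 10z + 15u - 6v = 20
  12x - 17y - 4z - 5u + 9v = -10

infinitely many solutions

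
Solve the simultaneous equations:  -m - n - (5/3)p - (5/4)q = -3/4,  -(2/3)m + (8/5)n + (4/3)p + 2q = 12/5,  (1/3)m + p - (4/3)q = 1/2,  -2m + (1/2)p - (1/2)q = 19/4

m = -2, n = -8/3, p = 5/2, q = 1

Row-reduce the augmented matrix:
R1 ← R1 / (-1).
R2 ← R2 + 2/3·R1.
R3 ← R3 − 1/3·R1.
R4 ← R4 + 2·R1.
R2 ← R2 / (34/15).
R1 ← R1 − 1·R2.
R3 ← R3 + 1/3·R2.
R4 ← R4 − 2·R2.
R3 ← R3 / (41/51).
R1 ← R1 − 10/17·R3.
R2 ← R2 − 55/51·R3.
R4 ← R4 − 57/34·R3.
R4 ← R4 / (187/82).
R1 ← R1 − 40/41·R4.
R2 ← R2 − 1495/492·R4.
R3 ← R3 + 68/41·R4.
Reading off the reduced rows gives m = -2, n = -8/3, p = 5/2, q = 1.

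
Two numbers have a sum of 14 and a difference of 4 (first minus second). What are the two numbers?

Let x = first number, y = second number.
  y + x = 14
  x - y = 4
Row-reduce the augmented matrix:
R2 ← R2 − 1·R1.
R2 ← R2 / (-2).
R1 ← R1 − 1·R2.
Reading off the reduced rows gives x = 9, y = 5.

first number: 9, second number: 5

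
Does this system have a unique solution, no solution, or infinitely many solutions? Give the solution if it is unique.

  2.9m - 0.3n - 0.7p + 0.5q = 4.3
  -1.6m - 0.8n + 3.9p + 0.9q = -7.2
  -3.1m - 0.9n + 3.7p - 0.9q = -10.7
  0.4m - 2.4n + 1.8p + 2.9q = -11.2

Row-reduce the augmented matrix:
R1 ← R1 / (29/10).
R2 ← R2 + 8/5·R1.
R3 ← R3 + 31/10·R1.
R4 ← R4 − 2/5·R1.
R2 ← R2 / (-28/29).
R1 ← R1 + 3/29·R2.
R3 ← R3 + 177/145·R2.
R4 ← R4 + 342/145·R2.
R3 ← R3 / (-2087/1400).
R1 ← R1 + 173/280·R3.
R2 ← R2 + 1019/280·R3.
R4 ← R4 + 4681/700·R3.
R4 ← R4 / (172533/20870).
R1 ← R1 − 1699/2087·R4.
R2 ← R2 − 6895/2087·R4.
R3 ← R3 − 2593/2087·R4.
Reading off the reduced rows gives m = 2, n = 5, p = 0, q = 0.

m = 2, n = 5, p = 0, q = 0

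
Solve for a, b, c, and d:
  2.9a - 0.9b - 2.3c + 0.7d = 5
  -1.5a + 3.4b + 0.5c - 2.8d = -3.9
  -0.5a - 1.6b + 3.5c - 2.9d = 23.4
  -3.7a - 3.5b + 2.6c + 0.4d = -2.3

a = 5, b = -2, c = 4, d = -3

Row-reduce the augmented matrix:
R1 ← R1 / (29/10).
R2 ← R2 + 3/2·R1.
R3 ← R3 + 1/2·R1.
R4 ← R4 + 37/10·R1.
R2 ← R2 / (851/290).
R1 ← R1 + 9/29·R2.
R3 ← R3 + 509/290·R2.
R4 ← R4 + 674/145·R2.
R3 ← R3 / (2290/851).
R1 ← R1 + 737/851·R3.
R2 ← R2 + 200/851·R3.
R4 ← R4 + 12143/8510·R3.
R4 ← R4 / (-1102773/229000).
R1 ← R1 + 31607/22900·R4.
R2 ← R2 + 275/229·R4.
R3 ← R3 + 36061/22900·R4.
Reading off the reduced rows gives a = 5, b = -2, c = 4, d = -3.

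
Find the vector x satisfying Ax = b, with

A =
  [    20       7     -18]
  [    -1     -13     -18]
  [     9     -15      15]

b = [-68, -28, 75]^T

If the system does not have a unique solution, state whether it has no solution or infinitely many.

Row-reduce the augmented matrix:
R1 ← R1 / (20).
R2 ← R2 + 1·R1.
R3 ← R3 − 9·R1.
R2 ← R2 / (-253/20).
R1 ← R1 − 7/20·R2.
R3 ← R3 + 363/20·R2.
R3 ← R3 / (1155/23).
R1 ← R1 + 360/253·R3.
R2 ← R2 − 378/253·R3.
Reading off the reduced rows gives x_1 = 0, x_2 = -2, x_3 = 3.

x_1 = 0, x_2 = -2, x_3 = 3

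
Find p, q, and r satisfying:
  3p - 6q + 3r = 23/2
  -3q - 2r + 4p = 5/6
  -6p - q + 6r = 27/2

p = -3/2, q = -5/2, r = 1/3

Row-reduce the augmented matrix:
R1 ← R1 / (3).
R2 ← R2 − 4·R1.
R3 ← R3 + 6·R1.
R2 ← R2 / (5).
R1 ← R1 + 2·R2.
R3 ← R3 + 13·R2.
R3 ← R3 / (-18/5).
R1 ← R1 + 7/5·R3.
R2 ← R2 + 6/5·R3.
Reading off the reduced rows gives p = -3/2, q = -5/2, r = 1/3.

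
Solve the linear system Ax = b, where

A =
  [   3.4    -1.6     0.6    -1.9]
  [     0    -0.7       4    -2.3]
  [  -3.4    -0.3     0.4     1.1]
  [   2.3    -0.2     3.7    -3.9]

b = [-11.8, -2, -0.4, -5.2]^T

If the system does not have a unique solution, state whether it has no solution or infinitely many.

x_1 = 2, x_2 = 6, x_3 = 4, x_4 = 6

Row-reduce the augmented matrix:
R1 ← R1 / (17/5).
R3 ← R3 + 17/5·R1.
R4 ← R4 − 23/10·R1.
R2 ← R2 / (-7/10).
R1 ← R1 + 8/17·R2.
R3 ← R3 + 19/10·R2.
R4 ← R4 − 15/17·R2.
R3 ← R3 / (-69/7).
R1 ← R1 + 299/119·R3.
R2 ← R2 + 40/7·R3.
R4 ← R4 − 992/119·R3.
R4 ← R4 / (-419/460).
R1 ← R1 + 2/5·R4.
R2 ← R2 − 3/23·R4.
R3 ← R3 + 127/230·R4.
Reading off the reduced rows gives x_1 = 2, x_2 = 6, x_3 = 4, x_4 = 6.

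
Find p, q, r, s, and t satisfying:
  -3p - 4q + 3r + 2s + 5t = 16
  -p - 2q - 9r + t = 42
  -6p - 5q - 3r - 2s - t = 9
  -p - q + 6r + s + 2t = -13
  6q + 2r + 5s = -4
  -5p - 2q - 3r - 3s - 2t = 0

p = 0, q = -1, r = -4, s = 2, t = 4

Row-reduce the augmented matrix:
R1 ← R1 / (-3).
R2 ← R2 + 1·R1.
R3 ← R3 + 6·R1.
R4 ← R4 + 1·R1.
R6 ← R6 + 5·R1.
R2 ← R2 / (-2/3).
R1 ← R1 − 4/3·R2.
R3 ← R3 − 3·R2.
R4 ← R4 − 1/3·R2.
R5 ← R5 − 6·R2.
R6 ← R6 − 14/3·R2.
R3 ← R3 / (-54).
R1 ← R1 + 21·R3.
R2 ← R2 − 15·R3.
R5 ← R5 + 88·R3.
R6 ← R6 + 78·R3.
Swap R4 and R5.
R4 ← R4 / (41/3).
R1 ← R1 − 3/2·R4.
R2 ← R2 + 3/2·R4.
R3 ← R3 − 1/6·R4.
R6 ← R6 − 2·R4.
Swap R5 and R6.
R5 ← R5 / (1019/369).
R1 ← R1 − 221/369·R5.
R2 ← R2 + 385/369·R5.
R3 ← R3 − 20/369·R5.
R4 ← R4 − 454/369·R5.
R6 reduces to 0 = 0, so the extra equation is consistent.
Reading off the reduced rows gives p = 0, q = -1, r = -4, s = 2, t = 4.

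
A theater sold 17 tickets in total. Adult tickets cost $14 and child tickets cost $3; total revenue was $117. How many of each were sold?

adult tickets: 6, child tickets: 11

Let a = adult tickets, c = child tickets.
  a + c = 17
  14a + 3c = 117
From equation 1: a = 17 − c.
Substitute into equation 2 and solve: c = 11.
Then a = 6.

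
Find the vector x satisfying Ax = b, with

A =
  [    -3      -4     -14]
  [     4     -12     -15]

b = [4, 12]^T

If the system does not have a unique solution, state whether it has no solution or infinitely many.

infinitely many solutions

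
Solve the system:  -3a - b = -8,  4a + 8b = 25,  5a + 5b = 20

no solution

Row-reduce:
R1 ← R1 / (-3).
R2 ← R2 − 4·R1.
R3 ← R3 − 5·R1.
R2 ← R2 / (20/3).
R1 ← R1 − 1/3·R2.
R3 ← R3 − 10/3·R2.
Row 3 reduces to 0 = -1/2, a contradiction. The system is inconsistent.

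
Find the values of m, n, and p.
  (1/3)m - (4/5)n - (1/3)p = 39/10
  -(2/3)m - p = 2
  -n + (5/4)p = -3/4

Row-reduce the augmented matrix:
R1 ← R1 / (1/3).
R2 ← R2 + 2/3·R1.
R2 ← R2 / (-8/5).
R1 ← R1 + 12/5·R2.
R3 ← R3 + 1·R2.
R3 ← R3 / (55/24).
R1 ← R1 − 3/2·R3.
R2 ← R2 − 25/24·R3.
Reading off the reduced rows gives m = 3/2, n = -3, p = -3.

m = 3/2, n = -3, p = -3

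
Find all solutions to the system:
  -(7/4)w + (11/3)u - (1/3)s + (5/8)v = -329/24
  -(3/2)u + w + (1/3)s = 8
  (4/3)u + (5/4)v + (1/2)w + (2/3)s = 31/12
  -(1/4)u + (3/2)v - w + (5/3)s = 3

no solution

Row-reduce:
R1 ← R1 / (11/3).
R2 ← R2 + 3/2·R1.
R3 ← R3 − 4/3·R1.
R4 ← R4 + 1/4·R1.
R2 ← R2 / (45/176).
R1 ← R1 − 15/88·R2.
R3 ← R3 − 45/44·R2.
R4 ← R4 − 543/352·R2.
Swap R3 and R4.
R3 ← R3 / (-17/6).
R1 ← R1 + 2/3·R3.
R2 ← R2 − 10/9·R3.
Row 4 reduces to 0 = -2, a contradiction. The system is inconsistent.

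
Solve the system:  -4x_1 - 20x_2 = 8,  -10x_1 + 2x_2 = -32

x_1 = 3, x_2 = -1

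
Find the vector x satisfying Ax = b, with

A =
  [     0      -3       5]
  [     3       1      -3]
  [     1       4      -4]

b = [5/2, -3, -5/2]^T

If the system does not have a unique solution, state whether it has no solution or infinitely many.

x_1 = -1/2, x_2 = 0, x_3 = 1/2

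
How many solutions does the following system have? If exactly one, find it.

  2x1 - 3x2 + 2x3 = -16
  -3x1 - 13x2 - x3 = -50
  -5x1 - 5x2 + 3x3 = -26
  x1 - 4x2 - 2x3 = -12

Row-reduce the augmented matrix:
R1 ← R1 / (2).
R2 ← R2 + 3·R1.
R3 ← R3 + 5·R1.
R4 ← R4 − 1·R1.
R2 ← R2 / (-35/2).
R1 ← R1 + 3/2·R2.
R3 ← R3 + 25/2·R2.
R4 ← R4 + 5/2·R2.
R3 ← R3 / (46/7).
R1 ← R1 − 29/35·R3.
R2 ← R2 + 4/35·R3.
R4 ← R4 + 23/7·R3.
R4 reduces to 0 = 0, so the extra equation is consistent.
Reading off the reduced rows gives x1 = 0, x2 = 4, x3 = -2.

x1 = 0, x2 = 4, x3 = -2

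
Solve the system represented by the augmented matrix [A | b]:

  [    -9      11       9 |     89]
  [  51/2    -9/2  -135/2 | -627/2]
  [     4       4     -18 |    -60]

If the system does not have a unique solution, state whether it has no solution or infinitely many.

Row-reduce:
R1 ← R1 / (-9).
R2 ← R2 − 51/2·R1.
R3 ← R3 − 4·R1.
R2 ← R2 / (80/3).
R1 ← R1 + 11/9·R2.
R3 ← R3 − 80/9·R2.
Rank is 2 with 3 unknowns, leaving x_3 free.

infinitely many solutions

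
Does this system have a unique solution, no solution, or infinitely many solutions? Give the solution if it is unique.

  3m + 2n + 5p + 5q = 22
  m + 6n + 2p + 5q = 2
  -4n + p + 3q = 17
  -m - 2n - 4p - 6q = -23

m = -3, n = -2, p = 6, q = 1

Row-reduce the augmented matrix:
R1 ← R1 / (3).
R2 ← R2 − 1·R1.
R4 ← R4 + 1·R1.
R2 ← R2 / (16/3).
R1 ← R1 − 2/3·R2.
R3 ← R3 + 4·R2.
R4 ← R4 + 4/3·R2.
R3 ← R3 / (5/4).
R1 ← R1 − 13/8·R3.
R2 ← R2 − 1/16·R3.
R4 ← R4 + 9/4·R3.
R4 ← R4 / (32/5).
R1 ← R1 + 59/10·R4.
R2 ← R2 − 7/20·R4.
R3 ← R3 − 22/5·R4.
Reading off the reduced rows gives m = -3, n = -2, p = 6, q = 1.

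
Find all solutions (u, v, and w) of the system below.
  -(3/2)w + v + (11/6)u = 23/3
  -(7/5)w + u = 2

infinitely many solutions

Row-reduce:
R1 ← R1 / (11/6).
R2 ← R2 − 1·R1.
R2 ← R2 / (-6/11).
R1 ← R1 − 6/11·R2.
Rank is 2 with 3 unknowns, leaving w free.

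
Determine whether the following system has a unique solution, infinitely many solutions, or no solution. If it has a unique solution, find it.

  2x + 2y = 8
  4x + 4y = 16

Row-reduce:
R1 ← R1 / (2).
R2 ← R2 − 4·R1.
Rank is 1 with 2 unknowns, leaving y free.

infinitely many solutions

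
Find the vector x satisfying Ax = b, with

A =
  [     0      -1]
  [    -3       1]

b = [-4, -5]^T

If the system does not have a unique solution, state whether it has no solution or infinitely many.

x_1 = 3, x_2 = 4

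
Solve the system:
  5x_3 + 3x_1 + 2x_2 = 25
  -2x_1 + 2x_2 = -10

infinitely many solutions

Row-reduce:
R1 ← R1 / (3).
R2 ← R2 + 2·R1.
R2 ← R2 / (10/3).
R1 ← R1 − 2/3·R2.
Rank is 2 with 3 unknowns, leaving x_3 free.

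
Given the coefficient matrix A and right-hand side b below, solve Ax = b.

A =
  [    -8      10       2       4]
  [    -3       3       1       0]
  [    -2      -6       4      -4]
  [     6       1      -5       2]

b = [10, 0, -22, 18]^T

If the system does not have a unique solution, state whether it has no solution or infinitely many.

Row-reduce:
R1 ← R1 / (-8).
R2 ← R2 + 3·R1.
R3 ← R3 + 2·R1.
R4 ← R4 − 6·R1.
R2 ← R2 / (-3/4).
R1 ← R1 + 5/4·R2.
R3 ← R3 + 17/2·R2.
R4 ← R4 − 17/2·R2.
R3 ← R3 / (2/3).
R1 ← R1 + 2/3·R3.
R2 ← R2 + 1/3·R3.
R4 ← R4 + 2/3·R3.
Row 4 reduces to 0 = 1, a contradiction. The system is inconsistent.

no solution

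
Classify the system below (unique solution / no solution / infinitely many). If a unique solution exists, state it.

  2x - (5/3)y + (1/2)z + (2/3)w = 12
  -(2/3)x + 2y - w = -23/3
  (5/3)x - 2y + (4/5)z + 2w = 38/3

infinitely many solutions

Row-reduce:
R1 ← R1 / (2).
R2 ← R2 + 2/3·R1.
R3 ← R3 − 5/3·R1.
R2 ← R2 / (13/9).
R1 ← R1 + 5/6·R2.
R3 ← R3 + 11/18·R2.
R3 ← R3 / (59/130).
R1 ← R1 − 9/26·R3.
R2 ← R2 − 3/26·R3.
Rank is 3 with 4 unknowns, leaving w free.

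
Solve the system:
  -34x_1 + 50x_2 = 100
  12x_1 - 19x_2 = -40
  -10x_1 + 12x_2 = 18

Row-reduce:
R1 ← R1 / (-34).
R2 ← R2 − 12·R1.
R3 ← R3 + 10·R1.
R2 ← R2 / (-23/17).
R1 ← R1 + 25/17·R2.
R3 ← R3 + 46/17·R2.
Row 3 reduces to 0 = -2, a contradiction. The system is inconsistent.

no solution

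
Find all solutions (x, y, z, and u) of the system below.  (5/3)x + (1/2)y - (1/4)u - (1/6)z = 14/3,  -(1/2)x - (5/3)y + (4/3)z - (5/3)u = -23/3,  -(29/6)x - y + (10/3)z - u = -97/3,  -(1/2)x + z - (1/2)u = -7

no solution

Row-reduce:
R1 ← R1 / (5/3).
R2 ← R2 + 1/2·R1.
R3 ← R3 + 29/6·R1.
R4 ← R4 + 1/2·R1.
R2 ← R2 / (-91/60).
R1 ← R1 − 3/10·R2.
R3 ← R3 − 9/20·R2.
R4 ← R4 − 3/20·R2.
R3 ← R3 / (42/13).
R1 ← R1 − 2/13·R3.
R2 ← R2 + 11/13·R3.
R4 ← R4 − 14/13·R3.
Row 4 reduces to 0 = 2/3, a contradiction. The system is inconsistent.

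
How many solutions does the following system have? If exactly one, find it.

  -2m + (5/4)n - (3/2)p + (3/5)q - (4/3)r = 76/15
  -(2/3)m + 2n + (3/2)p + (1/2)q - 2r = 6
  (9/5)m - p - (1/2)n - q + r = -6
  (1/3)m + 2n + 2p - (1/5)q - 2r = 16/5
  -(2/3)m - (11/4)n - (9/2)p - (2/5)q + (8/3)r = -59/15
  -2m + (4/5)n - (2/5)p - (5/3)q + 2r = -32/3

Row-reduce:
R1 ← R1 / (-2).
R2 ← R2 + 2/3·R1.
R3 ← R3 − 9/5·R1.
R4 ← R4 − 1/3·R1.
R5 ← R5 + 2/3·R1.
R6 ← R6 + 2·R1.
R2 ← R2 / (19/12).
R1 ← R1 + 5/8·R2.
R3 ← R3 − 5/8·R2.
R4 ← R4 − 53/24·R2.
R5 ← R5 + 19/6·R2.
R6 ← R6 + 9/20·R2.
R3 ← R3 / (-1193/380).
R1 ← R1 − 117/76·R3.
R2 ← R2 − 24/19·R3.
R4 ← R4 + 79/76·R3.
R6 ← R6 − 317/190·R3.
R4 ← R4 / (-390/1193).
R1 ← R1 + 555/1193·R4.
R2 ← R2 + 258/5965·R4.
R3 ← R3 − 1099/5965·R4.
R6 ← R6 + 44537/17895·R4.
Swap R5 and R6.
R5 ← R5 / (79951/17550).
R1 ← R1 − 41/78·R5.
R2 ← R2 + 257/325·R5.
R3 ← R3 + 1397/5850·R5.
R4 ← R4 − 679/1170·R5.
Row 6 reduces to 0 = 3, a contradiction. The system is inconsistent.

no solution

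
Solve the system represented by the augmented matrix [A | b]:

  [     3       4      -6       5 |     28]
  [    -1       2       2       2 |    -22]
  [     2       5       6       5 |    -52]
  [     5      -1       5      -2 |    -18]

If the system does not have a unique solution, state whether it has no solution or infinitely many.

x_1 = 2, x_2 = -6, x_3 = -6, x_4 = 2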